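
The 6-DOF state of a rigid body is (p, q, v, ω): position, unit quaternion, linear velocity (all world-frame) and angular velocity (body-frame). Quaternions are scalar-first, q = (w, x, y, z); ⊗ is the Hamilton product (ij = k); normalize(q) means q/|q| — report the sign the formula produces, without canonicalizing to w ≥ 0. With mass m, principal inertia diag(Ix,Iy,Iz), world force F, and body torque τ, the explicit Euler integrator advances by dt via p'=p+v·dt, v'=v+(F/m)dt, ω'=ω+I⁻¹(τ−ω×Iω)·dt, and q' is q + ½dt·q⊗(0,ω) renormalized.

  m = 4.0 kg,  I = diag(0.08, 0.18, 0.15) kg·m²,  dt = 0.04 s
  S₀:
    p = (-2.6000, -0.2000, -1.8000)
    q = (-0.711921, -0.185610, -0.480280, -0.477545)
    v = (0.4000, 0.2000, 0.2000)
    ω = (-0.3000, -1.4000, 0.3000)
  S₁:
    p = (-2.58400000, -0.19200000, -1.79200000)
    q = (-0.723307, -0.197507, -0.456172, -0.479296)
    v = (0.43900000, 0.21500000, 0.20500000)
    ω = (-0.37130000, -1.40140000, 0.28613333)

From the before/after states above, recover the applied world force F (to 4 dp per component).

v₁ − v₀ = (0.03900000, 0.01500000, 0.00500000)
m·(v₁−v₀)/dt = (3.9000, 1.5000, 0.5000)

F = (3.9000, 1.5000, 0.5000)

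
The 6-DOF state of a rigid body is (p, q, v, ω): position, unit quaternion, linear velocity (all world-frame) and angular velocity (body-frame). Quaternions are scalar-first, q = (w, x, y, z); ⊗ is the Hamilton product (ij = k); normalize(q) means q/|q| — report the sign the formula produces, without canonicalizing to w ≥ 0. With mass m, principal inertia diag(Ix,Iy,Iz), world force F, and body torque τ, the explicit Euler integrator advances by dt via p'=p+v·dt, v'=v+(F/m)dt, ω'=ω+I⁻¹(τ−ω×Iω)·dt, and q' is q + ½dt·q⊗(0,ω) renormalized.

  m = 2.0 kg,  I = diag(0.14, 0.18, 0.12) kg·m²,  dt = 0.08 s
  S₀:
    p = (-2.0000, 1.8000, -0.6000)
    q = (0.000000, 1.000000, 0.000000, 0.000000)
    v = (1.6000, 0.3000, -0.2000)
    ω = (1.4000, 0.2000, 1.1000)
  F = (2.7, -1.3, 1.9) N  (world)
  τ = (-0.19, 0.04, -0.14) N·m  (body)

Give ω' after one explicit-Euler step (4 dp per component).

precession coupling ω×(Iω) = (-0.0132, 0.0308, 0.0112)
angular accel α = (-1.2629, 0.0511, -1.2600)
ω' = ω + α·dt = (1.2990, 0.2041, 0.9992)

ω' = (1.2990, 0.2041, 0.9992)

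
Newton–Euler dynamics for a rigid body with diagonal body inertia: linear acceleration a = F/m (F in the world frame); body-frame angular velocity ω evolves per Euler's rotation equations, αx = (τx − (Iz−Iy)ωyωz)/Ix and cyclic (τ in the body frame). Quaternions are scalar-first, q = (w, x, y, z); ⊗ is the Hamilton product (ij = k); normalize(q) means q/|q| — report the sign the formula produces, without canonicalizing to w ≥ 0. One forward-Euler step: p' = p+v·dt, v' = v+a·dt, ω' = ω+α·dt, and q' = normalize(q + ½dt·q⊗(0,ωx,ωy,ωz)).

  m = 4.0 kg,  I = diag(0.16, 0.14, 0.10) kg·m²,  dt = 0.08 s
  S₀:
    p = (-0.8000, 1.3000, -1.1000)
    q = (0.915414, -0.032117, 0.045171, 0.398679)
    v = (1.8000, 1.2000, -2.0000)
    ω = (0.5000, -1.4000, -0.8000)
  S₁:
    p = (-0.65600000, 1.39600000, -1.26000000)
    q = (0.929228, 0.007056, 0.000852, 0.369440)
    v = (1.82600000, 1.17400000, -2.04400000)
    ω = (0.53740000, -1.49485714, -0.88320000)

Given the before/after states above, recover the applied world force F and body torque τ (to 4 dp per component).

F = (1.3000, -1.3000, -2.2000)
τ = (0.0300, -0.1900, -0.0900)

rate change Δω = (0.03740000, -0.09485714, -0.08320000)
ω₀×(Iω₀) = (-0.0448, -0.0240, 0.0140)
I·α + gyro = (0.0300, -0.1900, -0.0900)
velocity change Δv = (0.02600000, -0.02600000, -0.04400000)
m·(v₁−v₀)/dt = (1.3000, -1.3000, -2.2000)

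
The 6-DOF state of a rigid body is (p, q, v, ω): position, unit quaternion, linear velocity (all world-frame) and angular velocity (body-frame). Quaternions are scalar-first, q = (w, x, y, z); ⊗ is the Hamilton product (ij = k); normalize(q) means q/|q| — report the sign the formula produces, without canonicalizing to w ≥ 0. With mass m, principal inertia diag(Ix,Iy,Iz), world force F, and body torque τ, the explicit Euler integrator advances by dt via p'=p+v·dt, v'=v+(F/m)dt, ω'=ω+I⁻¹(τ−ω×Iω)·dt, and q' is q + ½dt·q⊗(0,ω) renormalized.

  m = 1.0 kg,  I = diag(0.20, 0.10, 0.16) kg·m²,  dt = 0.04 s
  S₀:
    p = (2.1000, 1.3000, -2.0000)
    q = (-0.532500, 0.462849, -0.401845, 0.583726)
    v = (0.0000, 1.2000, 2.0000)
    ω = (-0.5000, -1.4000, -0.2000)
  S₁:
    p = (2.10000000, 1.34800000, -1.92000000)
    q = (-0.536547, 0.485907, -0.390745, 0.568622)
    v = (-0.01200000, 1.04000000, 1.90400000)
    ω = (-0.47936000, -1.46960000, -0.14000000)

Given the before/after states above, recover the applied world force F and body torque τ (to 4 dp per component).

ω₁ − ω₀ = (0.02064000, -0.06960000, 0.06000000)
ω₀×(Iω₀) = (0.0168, 0.0040, -0.0700)
applied torque τ = (0.1200, -0.1700, 0.1700)
Δv = v₁−v₀ = (-0.01200000, -0.16000000, -0.09600000)
m·(v₁−v₀)/dt = (-0.3000, -4.0000, -2.4000)

F = (-0.3000, -4.0000, -2.4000)
τ = (0.1200, -0.1700, 0.1700)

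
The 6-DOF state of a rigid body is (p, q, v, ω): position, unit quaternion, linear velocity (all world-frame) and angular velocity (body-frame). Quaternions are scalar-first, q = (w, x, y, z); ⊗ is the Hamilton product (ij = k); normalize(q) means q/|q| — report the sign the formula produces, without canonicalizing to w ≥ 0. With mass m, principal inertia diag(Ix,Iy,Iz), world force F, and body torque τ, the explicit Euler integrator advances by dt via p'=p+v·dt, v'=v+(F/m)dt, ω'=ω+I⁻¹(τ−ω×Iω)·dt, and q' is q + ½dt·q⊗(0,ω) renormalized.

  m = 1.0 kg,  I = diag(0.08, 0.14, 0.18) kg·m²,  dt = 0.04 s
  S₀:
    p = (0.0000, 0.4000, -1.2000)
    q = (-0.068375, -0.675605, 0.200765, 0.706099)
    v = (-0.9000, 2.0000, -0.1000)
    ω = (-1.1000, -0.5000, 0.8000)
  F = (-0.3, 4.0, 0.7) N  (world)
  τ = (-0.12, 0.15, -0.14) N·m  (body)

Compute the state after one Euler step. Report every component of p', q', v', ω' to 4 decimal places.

a = F/m = (-0.3000, 4.0000, 0.7000)
p' = p + v·dt = (-0.0360, 0.4800, -1.2040)
new velocity v' = (-0.9120, 2.1600, -0.0720)
ω×(Iω) gyroscopic = (-0.0160, 0.0880, 0.0330)
(τ − ω×Iω)/I = (-1.3000, 0.4429, -0.9611)
ω' = ω + α·dt = (-1.1520, -0.4823, 0.7616)
Hamilton product q⊗(0,ω) = (-1.2076622, 0.5888740, -0.2020374, 0.5039440)
updated quaternion q' = (-0.0925, -0.6635, 0.1966, 0.7159)

p' = (-0.0360, 0.4800, -1.2040)
q' = (-0.0925, -0.6635, 0.1966, 0.7159)
v' = (-0.9120, 2.1600, -0.0720)
ω' = (-1.1520, -0.4823, 0.7616)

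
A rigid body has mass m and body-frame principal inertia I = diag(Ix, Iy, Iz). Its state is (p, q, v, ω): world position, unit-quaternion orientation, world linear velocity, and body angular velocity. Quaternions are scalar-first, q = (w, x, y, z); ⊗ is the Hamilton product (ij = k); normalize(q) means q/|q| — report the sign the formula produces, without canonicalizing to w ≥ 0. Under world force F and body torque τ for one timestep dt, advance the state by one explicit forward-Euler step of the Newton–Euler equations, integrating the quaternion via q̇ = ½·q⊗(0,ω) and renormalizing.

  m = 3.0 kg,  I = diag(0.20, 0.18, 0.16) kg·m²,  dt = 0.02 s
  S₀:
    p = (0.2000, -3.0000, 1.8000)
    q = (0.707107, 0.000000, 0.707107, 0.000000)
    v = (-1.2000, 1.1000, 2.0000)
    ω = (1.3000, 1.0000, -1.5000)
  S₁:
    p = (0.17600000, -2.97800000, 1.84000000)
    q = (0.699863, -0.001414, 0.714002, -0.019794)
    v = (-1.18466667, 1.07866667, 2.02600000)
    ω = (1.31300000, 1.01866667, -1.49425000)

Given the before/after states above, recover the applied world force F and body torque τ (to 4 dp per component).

F = (2.3000, -3.2000, 3.9000)
τ = (0.1600, 0.0900, 0.0200)

rate change Δω = (0.01300000, 0.01866667, 0.00575000)
gyro term ω₀×Iω₀ = (0.0300, -0.0780, -0.0260)
I·α + gyro = (0.1600, 0.0900, 0.0200)
velocity change Δv = (0.01533333, -0.02133333, 0.02600000)
applied force F = (2.3000, -3.2000, 3.9000)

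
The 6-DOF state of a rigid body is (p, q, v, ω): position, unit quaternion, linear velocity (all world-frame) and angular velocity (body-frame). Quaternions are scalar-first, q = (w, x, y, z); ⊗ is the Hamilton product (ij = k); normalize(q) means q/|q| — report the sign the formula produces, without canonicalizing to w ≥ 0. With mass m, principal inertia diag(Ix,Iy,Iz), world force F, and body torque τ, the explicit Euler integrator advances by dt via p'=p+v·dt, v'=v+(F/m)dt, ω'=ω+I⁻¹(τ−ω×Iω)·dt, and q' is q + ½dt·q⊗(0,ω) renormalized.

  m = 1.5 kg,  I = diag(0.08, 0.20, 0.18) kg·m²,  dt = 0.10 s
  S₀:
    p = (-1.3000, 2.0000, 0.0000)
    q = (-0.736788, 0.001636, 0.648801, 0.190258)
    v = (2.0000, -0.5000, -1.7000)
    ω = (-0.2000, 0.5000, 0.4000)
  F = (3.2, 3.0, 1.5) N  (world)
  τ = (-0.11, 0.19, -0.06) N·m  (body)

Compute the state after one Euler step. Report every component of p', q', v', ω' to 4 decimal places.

p' = (-1.1000, 1.9500, -0.1700)
q' = (-0.7564, 0.0172, 0.6281, 0.1819)
v' = (2.2133, -0.3000, -1.6000)
ω' = (-0.3325, 0.5910, 0.3733)

precession coupling ω×(Iω) = (-0.0040, 0.0080, -0.0120)
α = I⁻¹(τ − ω×Iω) = (-1.3250, 0.9100, -0.2667)
ω' = ω + α·dt = (-0.3325, 0.5910, 0.3733)
Hamilton product q⊗(0,ω) = (-0.4001765, 0.3117490, -0.4071000, -0.1641370)
q' = normalize(q + ½dt·q⊗(0,ω)) = (-0.7564, 0.0172, 0.6281, 0.1819)
a = F/m = (2.1333, 2.0000, 1.0000)
new position p' = (-1.1000, 1.9500, -0.1700)
v' = v + a·dt = (2.2133, -0.3000, -1.6000)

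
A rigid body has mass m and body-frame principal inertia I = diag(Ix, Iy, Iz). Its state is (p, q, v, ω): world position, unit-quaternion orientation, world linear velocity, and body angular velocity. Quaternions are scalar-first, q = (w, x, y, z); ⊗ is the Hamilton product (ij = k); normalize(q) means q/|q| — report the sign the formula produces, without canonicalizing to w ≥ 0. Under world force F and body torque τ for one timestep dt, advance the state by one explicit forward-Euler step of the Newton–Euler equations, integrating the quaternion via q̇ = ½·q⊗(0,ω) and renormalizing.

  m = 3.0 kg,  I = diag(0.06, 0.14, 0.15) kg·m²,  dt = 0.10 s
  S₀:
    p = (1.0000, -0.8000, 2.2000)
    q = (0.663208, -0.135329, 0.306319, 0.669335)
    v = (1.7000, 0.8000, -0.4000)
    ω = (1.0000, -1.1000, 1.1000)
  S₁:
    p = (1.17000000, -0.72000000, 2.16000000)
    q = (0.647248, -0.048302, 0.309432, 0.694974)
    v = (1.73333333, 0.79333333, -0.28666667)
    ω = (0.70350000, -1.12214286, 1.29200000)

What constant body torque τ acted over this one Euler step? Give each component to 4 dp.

Δω = ω₁−ω₀ = (-0.29650000, -0.02214286, 0.19200000)
precession coupling = (-0.0121, -0.0990, -0.0880)
τ = I·(Δω/dt) + ω₀×(Iω₀) = (-0.1900, -0.1300, 0.2000)

τ = (-0.1900, -0.1300, 0.2000)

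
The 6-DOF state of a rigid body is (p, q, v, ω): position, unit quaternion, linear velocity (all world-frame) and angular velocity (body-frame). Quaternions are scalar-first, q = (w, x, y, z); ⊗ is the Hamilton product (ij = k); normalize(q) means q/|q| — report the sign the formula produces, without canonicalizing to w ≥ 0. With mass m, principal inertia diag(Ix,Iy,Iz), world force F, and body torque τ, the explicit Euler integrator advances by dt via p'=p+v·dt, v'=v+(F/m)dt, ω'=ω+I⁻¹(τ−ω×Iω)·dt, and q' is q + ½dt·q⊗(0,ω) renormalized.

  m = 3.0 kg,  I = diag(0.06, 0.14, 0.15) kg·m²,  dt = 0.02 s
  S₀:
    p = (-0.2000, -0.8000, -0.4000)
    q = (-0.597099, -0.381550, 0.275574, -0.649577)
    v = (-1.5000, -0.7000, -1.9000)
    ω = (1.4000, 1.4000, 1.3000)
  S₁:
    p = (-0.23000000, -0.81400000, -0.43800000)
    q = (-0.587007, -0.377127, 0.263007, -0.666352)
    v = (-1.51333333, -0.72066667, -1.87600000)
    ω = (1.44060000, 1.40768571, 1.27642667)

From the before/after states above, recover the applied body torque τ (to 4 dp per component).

Δω = ω₁−ω₀ = (0.04060000, 0.00768571, -0.02357333)
ω₀×(Iω₀) = (0.0182, -0.1638, 0.1568)
applied torque τ = (0.1400, -0.1100, -0.0200)

τ = (0.1400, -0.1100, -0.0200)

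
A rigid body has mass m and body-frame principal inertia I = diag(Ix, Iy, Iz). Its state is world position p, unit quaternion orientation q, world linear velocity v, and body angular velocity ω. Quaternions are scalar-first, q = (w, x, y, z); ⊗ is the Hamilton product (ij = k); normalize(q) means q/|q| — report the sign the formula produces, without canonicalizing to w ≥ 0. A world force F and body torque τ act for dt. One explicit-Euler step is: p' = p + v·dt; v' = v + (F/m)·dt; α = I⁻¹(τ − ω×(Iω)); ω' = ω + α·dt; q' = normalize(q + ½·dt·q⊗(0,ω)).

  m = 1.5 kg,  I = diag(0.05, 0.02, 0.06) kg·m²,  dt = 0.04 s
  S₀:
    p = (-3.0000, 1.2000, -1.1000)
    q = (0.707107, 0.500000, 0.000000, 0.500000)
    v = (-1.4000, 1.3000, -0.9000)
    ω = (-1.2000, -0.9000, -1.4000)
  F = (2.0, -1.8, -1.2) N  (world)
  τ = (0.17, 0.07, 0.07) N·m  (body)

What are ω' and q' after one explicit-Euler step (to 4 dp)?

precession coupling ω×(Iω) = (0.0504, -0.0168, -0.0324)
(τ − ω×Iω)/I = (2.3920, 4.3400, 1.7067)
new body rate ω' = (-1.1043, -0.7264, -1.3317)
2q̇ = q⊗(0,ω) = (1.3000000, -0.3985284, -0.5363963, -1.4399498)
q + ½dt·q⊗(0,ω), renormalized = (0.7325, 0.4916, -0.0107, 0.4708)

ω' = (-1.1043, -0.7264, -1.3317)
q' = (0.7325, 0.4916, -0.0107, 0.4708)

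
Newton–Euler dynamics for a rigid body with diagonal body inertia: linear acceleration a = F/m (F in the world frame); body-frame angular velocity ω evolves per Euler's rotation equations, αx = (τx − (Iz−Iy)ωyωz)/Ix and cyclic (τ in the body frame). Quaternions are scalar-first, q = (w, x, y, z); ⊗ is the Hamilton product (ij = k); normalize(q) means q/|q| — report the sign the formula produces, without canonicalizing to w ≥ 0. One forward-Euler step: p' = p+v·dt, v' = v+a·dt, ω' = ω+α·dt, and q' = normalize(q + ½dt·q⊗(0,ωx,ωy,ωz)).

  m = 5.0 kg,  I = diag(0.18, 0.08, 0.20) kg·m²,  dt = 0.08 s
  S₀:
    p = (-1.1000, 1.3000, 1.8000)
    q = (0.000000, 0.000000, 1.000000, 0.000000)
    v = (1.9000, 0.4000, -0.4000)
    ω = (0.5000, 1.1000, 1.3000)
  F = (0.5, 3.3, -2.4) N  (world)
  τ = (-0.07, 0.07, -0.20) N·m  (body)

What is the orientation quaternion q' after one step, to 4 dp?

Hamilton product q⊗(0,ω) = (-1.1000000, 1.3000000, 0.0000000, -0.5000000)
q + ½dt·q⊗(0,ω), renormalized = (-0.0439, 0.0519, 0.9975, -0.0199)

q' = (-0.0439, 0.0519, 0.9975, -0.0199)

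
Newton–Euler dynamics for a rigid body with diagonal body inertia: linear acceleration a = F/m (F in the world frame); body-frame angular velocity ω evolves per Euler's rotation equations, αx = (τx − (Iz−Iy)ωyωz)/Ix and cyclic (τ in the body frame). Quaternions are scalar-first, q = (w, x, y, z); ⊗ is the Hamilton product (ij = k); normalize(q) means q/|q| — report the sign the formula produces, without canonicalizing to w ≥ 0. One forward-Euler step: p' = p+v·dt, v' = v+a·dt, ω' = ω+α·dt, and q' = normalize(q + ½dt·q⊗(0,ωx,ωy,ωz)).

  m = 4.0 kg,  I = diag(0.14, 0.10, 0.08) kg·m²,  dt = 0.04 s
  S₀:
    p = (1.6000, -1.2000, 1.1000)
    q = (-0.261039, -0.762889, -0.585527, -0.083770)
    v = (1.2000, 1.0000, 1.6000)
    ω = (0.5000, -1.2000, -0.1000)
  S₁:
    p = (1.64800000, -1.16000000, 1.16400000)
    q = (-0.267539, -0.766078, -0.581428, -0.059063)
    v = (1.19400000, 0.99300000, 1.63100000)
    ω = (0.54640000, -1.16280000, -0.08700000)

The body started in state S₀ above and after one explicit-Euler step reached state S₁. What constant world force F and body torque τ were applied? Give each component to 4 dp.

F = (-0.6000, -0.7000, 3.1000)
τ = (0.1600, 0.0900, 0.0500)

ω₁ − ω₀ = (0.04640000, 0.03720000, 0.01300000)
applied torque τ = (0.1600, 0.0900, 0.0500)
velocity change Δv = (-0.00600000, -0.00700000, 0.03100000)
F = m·Δv/dt = (-0.6000, -0.7000, 3.1000)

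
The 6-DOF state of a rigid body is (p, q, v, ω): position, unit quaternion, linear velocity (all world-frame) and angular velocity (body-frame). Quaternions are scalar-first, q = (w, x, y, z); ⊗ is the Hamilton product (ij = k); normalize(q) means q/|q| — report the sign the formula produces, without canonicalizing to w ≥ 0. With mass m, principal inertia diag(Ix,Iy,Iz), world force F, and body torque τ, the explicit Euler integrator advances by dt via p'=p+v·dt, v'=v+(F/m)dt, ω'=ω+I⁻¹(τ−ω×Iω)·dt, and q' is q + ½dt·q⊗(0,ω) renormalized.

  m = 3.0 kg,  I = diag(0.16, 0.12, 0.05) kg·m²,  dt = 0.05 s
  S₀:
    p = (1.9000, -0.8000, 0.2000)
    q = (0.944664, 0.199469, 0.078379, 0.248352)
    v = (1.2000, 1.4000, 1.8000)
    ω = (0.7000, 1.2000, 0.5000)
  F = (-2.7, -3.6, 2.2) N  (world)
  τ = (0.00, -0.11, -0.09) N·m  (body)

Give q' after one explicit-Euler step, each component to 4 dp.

q⊗(0,ω) = (-0.3578591, 0.4024319, 1.2077087, 0.6568295)
q' = normalize(q + ½dt·q⊗(0,ω)) = (0.9351, 0.2094, 0.1085, 0.2646)

q' = (0.9351, 0.2094, 0.1085, 0.2646)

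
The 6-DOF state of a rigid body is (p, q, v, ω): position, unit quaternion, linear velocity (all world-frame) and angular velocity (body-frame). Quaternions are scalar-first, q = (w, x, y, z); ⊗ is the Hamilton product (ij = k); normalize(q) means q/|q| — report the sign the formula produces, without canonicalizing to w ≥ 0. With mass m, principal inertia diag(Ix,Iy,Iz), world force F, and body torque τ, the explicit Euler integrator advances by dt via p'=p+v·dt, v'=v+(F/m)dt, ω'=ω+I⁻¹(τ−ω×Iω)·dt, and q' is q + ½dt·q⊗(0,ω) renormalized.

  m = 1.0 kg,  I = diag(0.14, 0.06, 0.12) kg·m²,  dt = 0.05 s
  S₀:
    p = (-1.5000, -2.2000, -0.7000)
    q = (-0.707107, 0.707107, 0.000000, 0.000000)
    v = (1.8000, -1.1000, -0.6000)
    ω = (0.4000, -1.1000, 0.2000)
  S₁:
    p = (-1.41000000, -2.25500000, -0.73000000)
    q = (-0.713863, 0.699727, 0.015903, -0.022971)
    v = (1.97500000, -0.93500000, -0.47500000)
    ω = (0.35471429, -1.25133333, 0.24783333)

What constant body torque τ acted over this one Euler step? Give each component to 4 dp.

Δω = ω₁−ω₀ = (-0.04528571, -0.15133333, 0.04783333)
gyro term ω₀×Iω₀ = (-0.0132, 0.0016, 0.0352)
I·α + gyro = (-0.1400, -0.1800, 0.1500)

τ = (-0.1400, -0.1800, 0.1500)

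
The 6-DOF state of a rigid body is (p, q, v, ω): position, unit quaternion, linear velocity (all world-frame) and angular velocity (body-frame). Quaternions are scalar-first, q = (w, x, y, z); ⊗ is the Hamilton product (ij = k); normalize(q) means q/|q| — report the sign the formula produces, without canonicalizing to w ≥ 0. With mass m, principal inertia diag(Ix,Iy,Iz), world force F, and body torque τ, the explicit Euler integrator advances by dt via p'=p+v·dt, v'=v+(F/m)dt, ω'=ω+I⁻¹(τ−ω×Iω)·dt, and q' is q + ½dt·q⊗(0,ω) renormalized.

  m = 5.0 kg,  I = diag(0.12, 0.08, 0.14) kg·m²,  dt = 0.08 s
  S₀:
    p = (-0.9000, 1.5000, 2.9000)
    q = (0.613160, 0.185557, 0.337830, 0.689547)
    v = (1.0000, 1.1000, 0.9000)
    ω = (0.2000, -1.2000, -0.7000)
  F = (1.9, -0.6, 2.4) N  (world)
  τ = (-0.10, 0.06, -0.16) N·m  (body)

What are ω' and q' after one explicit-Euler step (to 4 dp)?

ω' = (0.0997, -1.1428, -0.7969)
q' = (0.6462, 0.2138, 0.3186, 0.6597)

precession coupling ω×(Iω) = (0.0504, 0.0028, 0.0096)
angular accel α = (-1.2533, 0.7150, -1.2114)
ω' = ω + α·dt = (0.0997, -1.1428, -0.7969)
q⊗(0,ω) = (0.8509675, 0.7136074, -0.4679927, -0.7194464)
q' = normalize(q + ½dt·q⊗(0,ω)) = (0.6462, 0.2138, 0.3186, 0.6597)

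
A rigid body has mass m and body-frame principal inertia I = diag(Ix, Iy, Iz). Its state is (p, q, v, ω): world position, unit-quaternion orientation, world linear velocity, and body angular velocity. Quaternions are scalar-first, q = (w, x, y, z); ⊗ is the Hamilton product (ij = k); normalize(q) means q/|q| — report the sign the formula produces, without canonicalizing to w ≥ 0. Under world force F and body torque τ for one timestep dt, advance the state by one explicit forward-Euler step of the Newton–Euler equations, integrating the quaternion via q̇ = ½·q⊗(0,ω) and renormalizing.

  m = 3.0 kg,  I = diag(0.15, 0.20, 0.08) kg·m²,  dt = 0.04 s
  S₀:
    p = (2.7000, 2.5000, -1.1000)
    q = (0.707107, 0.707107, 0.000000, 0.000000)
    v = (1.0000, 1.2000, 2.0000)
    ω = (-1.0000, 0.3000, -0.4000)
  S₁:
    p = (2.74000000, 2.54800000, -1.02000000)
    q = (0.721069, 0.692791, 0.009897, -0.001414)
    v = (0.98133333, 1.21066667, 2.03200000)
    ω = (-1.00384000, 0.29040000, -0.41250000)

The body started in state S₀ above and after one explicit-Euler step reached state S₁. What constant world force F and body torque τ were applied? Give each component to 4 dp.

F = (-1.4000, 0.8000, 2.4000)
τ = (0.0000, -0.0200, -0.0400)

Δω = ω₁−ω₀ = (-0.00384000, -0.00960000, -0.01250000)
precession coupling = (0.0144, 0.0280, -0.0150)
I·α + gyro = (0.0000, -0.0200, -0.0400)
Δv = v₁−v₀ = (-0.01866667, 0.01066667, 0.03200000)
m·(v₁−v₀)/dt = (-1.4000, 0.8000, 2.4000)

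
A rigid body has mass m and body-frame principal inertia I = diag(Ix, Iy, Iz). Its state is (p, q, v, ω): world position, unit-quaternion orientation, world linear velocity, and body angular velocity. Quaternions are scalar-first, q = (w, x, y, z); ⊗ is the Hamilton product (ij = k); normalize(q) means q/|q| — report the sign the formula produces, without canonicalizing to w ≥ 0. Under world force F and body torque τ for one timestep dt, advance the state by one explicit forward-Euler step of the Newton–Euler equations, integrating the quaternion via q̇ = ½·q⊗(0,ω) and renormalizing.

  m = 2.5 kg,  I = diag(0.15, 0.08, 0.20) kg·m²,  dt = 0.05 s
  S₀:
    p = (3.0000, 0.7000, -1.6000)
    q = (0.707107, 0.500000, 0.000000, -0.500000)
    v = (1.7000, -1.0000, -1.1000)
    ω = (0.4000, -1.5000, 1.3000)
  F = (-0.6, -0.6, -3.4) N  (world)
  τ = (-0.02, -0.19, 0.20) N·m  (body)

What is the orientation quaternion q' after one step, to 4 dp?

q' = (0.7174, 0.4877, -0.0477, -0.4951)

q⊗(0,ω) = (0.4500000, -0.4671572, -1.9106605, 0.1692391)
q + ½dt·q⊗(0,ω), renormalized = (0.7174, 0.4877, -0.0477, -0.4951)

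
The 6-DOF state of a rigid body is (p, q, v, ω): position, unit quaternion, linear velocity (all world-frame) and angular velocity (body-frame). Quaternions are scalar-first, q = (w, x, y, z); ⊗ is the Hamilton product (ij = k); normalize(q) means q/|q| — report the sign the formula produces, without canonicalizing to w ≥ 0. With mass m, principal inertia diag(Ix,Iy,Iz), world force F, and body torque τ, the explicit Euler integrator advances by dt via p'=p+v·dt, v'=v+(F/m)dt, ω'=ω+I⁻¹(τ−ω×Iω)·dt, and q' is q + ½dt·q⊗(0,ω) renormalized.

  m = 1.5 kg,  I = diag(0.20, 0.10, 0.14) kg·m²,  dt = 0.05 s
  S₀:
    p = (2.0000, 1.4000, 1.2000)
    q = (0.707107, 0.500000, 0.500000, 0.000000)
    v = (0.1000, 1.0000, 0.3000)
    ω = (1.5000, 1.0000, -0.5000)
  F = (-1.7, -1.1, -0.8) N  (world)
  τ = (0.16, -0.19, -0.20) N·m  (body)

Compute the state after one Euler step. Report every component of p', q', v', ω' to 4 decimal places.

p' = (2.0050, 1.4500, 1.2150)
q' = (0.6751, 0.5197, 0.5234, -0.0151)
v' = (0.0433, 0.9633, 0.2733)
ω' = (1.5450, 0.9275, -0.5179)

linear accel F/m = (-1.1333, -0.7333, -0.5333)
new position p' = (2.0050, 1.4500, 1.2150)
v' = v + a·dt = (0.0433, 0.9633, 0.2733)
gyro term ω×Iω = (-0.0200, -0.0450, -0.1500)
angular accel α = (0.9000, -1.4500, -0.3571)
ω + α·dt = (1.5450, 0.9275, -0.5179)
2q̇ = q⊗(0,ω) = (-1.2500000, 0.8106605, 0.9571070, -0.6035535)
updated quaternion q' = (0.6751, 0.5197, 0.5234, -0.0151)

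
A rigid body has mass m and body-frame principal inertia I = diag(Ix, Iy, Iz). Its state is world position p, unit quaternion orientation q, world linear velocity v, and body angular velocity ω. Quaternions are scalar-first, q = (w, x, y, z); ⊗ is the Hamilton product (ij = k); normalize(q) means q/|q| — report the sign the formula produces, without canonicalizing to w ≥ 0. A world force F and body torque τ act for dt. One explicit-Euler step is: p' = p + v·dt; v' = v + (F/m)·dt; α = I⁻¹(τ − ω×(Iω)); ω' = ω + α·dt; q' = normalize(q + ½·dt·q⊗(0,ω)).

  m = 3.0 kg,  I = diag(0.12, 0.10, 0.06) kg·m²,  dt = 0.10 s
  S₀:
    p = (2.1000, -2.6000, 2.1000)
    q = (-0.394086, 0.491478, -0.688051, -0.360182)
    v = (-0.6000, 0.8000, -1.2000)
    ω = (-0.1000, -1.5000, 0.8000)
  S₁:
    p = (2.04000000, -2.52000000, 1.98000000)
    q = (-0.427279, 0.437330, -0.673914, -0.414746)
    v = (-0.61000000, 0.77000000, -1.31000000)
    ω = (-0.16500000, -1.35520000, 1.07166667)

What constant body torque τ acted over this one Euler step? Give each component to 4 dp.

τ = (-0.0300, 0.1400, 0.1600)

rate change Δω = (-0.06500000, 0.14480000, 0.27166667)
precession coupling = (0.0480, -0.0048, -0.0030)
τ = I·(Δω/dt) + ω₀×(Iω₀) = (-0.0300, 0.1400, 0.1600)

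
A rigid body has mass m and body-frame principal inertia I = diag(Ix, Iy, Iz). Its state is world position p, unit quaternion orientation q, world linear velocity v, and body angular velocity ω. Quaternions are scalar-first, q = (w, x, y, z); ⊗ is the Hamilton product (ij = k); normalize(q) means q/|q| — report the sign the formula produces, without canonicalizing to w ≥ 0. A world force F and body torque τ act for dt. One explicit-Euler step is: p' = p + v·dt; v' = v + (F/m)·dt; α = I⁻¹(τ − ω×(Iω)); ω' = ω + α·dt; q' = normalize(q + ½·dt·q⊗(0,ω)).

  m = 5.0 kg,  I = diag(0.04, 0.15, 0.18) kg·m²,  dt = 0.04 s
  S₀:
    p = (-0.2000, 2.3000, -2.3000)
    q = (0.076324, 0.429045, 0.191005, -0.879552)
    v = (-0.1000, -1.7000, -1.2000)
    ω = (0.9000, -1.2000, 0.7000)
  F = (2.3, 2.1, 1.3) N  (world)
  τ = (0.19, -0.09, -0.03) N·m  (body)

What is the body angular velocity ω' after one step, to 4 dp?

gyro term ω×Iω = (-0.0252, -0.0882, -0.1188)
(τ − ω×Iω)/I = (5.3800, -0.0120, 0.4933)
ω + α·dt = (1.1152, -1.2005, 0.7197)

ω' = (1.1152, -1.2005, 0.7197)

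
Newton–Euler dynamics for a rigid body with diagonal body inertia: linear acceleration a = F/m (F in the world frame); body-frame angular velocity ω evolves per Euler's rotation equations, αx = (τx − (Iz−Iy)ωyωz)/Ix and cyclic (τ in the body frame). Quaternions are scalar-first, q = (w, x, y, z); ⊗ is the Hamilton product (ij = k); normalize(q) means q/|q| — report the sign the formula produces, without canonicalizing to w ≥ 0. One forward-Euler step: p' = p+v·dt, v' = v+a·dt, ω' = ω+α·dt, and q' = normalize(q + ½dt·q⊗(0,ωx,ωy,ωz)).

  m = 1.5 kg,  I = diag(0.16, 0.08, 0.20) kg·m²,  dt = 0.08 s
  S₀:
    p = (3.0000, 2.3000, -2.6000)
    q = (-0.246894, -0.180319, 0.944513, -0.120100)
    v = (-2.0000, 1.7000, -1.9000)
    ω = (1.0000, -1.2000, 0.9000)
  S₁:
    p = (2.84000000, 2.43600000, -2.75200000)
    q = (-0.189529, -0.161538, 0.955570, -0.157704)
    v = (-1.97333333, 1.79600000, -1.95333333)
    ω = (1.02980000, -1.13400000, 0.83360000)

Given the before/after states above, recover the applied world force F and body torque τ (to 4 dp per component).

ω₁ − ω₀ = (0.02980000, 0.06600000, -0.06640000)
precession coupling = (-0.1296, -0.0360, 0.0960)
τ = I·(Δω/dt) + ω₀×(Iω₀) = (-0.0700, 0.0300, -0.0700)
velocity change Δv = (0.02666667, 0.09600000, -0.05333333)
m·(v₁−v₀)/dt = (0.5000, 1.8000, -1.0000)

F = (0.5000, 1.8000, -1.0000)
τ = (-0.0700, 0.0300, -0.0700)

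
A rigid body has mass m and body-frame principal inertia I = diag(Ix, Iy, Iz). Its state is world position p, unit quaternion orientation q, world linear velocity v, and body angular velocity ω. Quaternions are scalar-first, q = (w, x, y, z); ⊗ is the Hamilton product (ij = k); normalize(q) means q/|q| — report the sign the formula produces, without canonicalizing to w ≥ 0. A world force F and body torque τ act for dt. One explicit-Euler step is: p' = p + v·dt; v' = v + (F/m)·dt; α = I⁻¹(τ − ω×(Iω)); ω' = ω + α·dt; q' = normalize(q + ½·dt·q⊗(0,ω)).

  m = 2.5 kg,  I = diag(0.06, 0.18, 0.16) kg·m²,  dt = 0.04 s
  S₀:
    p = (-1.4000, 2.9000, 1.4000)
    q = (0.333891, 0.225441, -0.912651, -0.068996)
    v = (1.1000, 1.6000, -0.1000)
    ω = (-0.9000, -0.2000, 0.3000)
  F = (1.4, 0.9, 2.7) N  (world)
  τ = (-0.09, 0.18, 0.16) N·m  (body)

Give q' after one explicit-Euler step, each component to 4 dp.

q⊗(0,ω) = (0.0410655, -0.5880964, -0.0723141, -0.7663068)
q + ½dt·q⊗(0,ω), renormalized = (0.3346, 0.2136, -0.9139, -0.0843)

q' = (0.3346, 0.2136, -0.9139, -0.0843)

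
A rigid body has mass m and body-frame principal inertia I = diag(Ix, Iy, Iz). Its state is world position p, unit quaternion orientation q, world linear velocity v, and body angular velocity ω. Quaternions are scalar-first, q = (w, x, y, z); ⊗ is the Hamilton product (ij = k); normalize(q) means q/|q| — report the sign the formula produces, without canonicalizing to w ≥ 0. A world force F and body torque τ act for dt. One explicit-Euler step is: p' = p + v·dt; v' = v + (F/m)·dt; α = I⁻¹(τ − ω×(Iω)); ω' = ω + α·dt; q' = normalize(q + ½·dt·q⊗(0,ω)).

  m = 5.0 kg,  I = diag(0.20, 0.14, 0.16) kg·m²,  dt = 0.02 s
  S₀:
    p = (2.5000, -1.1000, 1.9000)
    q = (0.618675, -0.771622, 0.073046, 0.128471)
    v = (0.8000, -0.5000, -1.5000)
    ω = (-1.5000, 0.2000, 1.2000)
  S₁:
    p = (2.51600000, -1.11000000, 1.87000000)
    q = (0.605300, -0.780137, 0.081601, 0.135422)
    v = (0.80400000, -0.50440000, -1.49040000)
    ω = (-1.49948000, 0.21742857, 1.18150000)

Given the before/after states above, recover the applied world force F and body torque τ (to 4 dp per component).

F = (1.0000, -1.1000, 2.4000)
τ = (0.0100, 0.0500, -0.1300)

rate change Δω = (0.00052000, 0.01742857, -0.01850000)
precession coupling = (0.0048, -0.0720, 0.0180)
I·α + gyro = (0.0100, 0.0500, -0.1300)
velocity change Δv = (0.00400000, -0.00440000, 0.00960000)
applied force F = (1.0000, -1.1000, 2.4000)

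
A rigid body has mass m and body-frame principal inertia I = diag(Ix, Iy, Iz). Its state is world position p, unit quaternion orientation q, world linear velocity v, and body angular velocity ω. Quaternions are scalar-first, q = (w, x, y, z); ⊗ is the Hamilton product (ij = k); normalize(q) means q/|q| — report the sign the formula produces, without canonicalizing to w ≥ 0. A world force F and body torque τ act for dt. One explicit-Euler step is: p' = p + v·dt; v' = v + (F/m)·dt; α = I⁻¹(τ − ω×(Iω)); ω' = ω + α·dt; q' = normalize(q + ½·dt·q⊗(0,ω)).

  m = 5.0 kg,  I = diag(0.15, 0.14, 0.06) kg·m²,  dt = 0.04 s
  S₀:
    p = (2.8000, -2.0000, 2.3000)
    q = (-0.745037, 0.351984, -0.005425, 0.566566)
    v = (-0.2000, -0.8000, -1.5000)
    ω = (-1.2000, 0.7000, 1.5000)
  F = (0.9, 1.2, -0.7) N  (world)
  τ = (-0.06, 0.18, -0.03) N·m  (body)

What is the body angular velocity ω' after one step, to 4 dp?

gyro term ω×Iω = (-0.0840, -0.1620, 0.0084)
angular accel α = (0.1600, 2.4429, -0.6400)
ω + α·dt = (-1.1936, 0.7977, 1.4744)

ω' = (-1.1936, 0.7977, 1.4744)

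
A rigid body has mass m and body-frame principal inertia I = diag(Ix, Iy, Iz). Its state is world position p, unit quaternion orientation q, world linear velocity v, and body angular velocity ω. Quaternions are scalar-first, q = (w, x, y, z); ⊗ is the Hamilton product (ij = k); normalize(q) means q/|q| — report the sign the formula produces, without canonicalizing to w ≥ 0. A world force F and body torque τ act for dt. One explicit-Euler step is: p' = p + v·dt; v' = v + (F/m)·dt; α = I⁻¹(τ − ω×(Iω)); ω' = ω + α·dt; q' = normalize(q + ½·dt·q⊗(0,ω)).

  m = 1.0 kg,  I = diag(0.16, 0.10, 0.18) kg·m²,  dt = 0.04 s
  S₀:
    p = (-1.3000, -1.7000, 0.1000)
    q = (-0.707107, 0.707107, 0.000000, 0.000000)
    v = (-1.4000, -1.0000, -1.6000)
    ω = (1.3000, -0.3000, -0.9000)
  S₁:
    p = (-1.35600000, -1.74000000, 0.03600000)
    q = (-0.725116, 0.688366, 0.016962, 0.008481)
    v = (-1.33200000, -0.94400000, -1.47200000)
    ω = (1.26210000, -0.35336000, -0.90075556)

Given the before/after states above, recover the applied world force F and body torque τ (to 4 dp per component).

F = (1.7000, 1.4000, 3.2000)
τ = (-0.1300, -0.1100, 0.0200)

Δv = v₁−v₀ = (0.06800000, 0.05600000, 0.12800000)
applied force F = (1.7000, 1.4000, 3.2000)
rate change Δω = (-0.03790000, -0.05336000, -0.00075556)
applied torque τ = (-0.1300, -0.1100, 0.0200)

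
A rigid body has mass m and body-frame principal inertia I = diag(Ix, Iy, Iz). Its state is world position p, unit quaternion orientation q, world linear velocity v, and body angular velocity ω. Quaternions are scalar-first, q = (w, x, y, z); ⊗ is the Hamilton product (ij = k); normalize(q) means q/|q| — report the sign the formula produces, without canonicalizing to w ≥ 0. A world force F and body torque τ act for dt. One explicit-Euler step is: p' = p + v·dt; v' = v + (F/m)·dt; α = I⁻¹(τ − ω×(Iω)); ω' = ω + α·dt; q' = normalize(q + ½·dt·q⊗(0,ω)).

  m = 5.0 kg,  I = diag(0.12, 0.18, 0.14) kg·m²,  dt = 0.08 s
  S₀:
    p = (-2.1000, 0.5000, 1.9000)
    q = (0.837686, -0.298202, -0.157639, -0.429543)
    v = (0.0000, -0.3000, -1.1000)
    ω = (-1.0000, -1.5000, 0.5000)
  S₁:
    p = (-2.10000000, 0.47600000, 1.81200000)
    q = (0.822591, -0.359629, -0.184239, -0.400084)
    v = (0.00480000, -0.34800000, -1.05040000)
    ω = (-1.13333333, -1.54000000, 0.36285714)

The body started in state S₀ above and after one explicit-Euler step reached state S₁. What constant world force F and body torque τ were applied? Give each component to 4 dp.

F = (0.3000, -3.0000, 3.1000)
τ = (-0.1700, -0.0800, -0.1500)

rate change Δω = (-0.13333333, -0.04000000, -0.13714286)
I·α + gyro = (-0.1700, -0.0800, -0.1500)
Δv = v₁−v₀ = (0.00480000, -0.04800000, 0.04960000)
m·(v₁−v₀)/dt = (0.3000, -3.0000, 3.1000)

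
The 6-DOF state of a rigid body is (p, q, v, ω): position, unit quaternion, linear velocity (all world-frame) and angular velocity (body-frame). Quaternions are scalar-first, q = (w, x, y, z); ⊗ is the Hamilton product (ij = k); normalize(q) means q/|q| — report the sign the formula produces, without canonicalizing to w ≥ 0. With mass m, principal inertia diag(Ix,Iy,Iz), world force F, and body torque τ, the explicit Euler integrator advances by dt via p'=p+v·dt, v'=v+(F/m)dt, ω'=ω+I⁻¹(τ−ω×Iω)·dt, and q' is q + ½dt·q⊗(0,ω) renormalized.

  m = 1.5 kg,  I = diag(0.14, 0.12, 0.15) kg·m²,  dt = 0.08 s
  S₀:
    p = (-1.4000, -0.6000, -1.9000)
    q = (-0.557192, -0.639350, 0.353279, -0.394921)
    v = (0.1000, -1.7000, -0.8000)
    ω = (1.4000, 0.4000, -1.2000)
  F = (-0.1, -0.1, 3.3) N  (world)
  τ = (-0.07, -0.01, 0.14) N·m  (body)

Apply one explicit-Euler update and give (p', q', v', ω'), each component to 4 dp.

ω×(Iω) gyroscopic = (-0.0144, 0.0168, -0.0112)
α = I⁻¹(τ − ω×Iω) = (-0.3971, -0.2233, 1.0080)
ω' = ω + α·dt = (1.3682, 0.3821, -1.1194)
Hamilton product q⊗(0,ω) = (0.2798732, -1.0460352, -1.5429862, -0.0817002)
q + ½dt·q⊗(0,ω), renormalized = (-0.5444, -0.6793, 0.2907, -0.3971)
new position p' = (-1.3920, -0.7360, -1.9640)
new velocity v' = (0.0947, -1.7053, -0.6240)

p' = (-1.3920, -0.7360, -1.9640)
q' = (-0.5444, -0.6793, 0.2907, -0.3971)
v' = (0.0947, -1.7053, -0.6240)
ω' = (1.3682, 0.3821, -1.1194)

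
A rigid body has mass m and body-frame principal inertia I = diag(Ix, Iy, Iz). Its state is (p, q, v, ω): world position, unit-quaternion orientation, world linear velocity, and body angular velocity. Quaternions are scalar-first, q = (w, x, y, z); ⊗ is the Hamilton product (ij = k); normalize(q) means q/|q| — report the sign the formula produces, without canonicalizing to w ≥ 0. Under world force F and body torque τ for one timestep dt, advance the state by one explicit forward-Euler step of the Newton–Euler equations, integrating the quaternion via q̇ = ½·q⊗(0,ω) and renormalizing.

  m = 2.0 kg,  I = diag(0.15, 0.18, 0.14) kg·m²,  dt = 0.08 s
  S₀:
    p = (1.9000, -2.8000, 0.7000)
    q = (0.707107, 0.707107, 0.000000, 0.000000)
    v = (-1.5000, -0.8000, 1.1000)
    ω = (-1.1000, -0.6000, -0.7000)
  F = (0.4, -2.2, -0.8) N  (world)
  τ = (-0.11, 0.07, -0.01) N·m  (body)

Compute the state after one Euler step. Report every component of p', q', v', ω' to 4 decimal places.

p' = (1.7800, -2.8640, 0.7880)
q' = (0.7370, 0.6749, 0.0028, -0.0367)
v' = (-1.4840, -0.8880, 1.0680)
ω' = (-1.1497, -0.5723, -0.7170)

α = I⁻¹(τ − ω×Iω) = (-0.6213, 0.3461, -0.2129)
ω' = ω + α·dt = (-1.1497, -0.5723, -0.7170)
q⊗(0,ω) = (0.7778177, -0.7778177, 0.0707107, -0.9192391)
q' = normalize(q + ½dt·q⊗(0,ω)) = (0.7370, 0.6749, 0.0028, -0.0367)
p + v·dt = (1.7800, -2.8640, 0.7880)
v + (F/m)dt = (-1.4840, -0.8880, 1.0680)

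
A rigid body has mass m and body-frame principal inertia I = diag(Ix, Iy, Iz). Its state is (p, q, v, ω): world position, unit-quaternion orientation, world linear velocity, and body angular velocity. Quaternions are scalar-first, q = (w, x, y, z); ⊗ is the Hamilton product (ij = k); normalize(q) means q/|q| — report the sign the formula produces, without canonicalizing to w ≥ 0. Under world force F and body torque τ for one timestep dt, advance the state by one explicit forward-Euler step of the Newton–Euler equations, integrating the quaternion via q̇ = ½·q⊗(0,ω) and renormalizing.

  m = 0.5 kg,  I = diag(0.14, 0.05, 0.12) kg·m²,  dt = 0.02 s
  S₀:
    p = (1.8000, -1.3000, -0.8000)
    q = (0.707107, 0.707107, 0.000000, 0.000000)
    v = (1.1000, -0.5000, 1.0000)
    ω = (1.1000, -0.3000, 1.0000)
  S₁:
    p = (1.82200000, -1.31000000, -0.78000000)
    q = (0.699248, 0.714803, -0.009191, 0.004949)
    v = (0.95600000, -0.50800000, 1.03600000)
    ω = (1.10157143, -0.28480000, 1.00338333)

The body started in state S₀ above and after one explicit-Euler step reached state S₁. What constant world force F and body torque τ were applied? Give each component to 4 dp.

F = (-3.6000, -0.2000, 0.9000)
τ = (-0.0100, 0.0600, 0.0500)

Δv = v₁−v₀ = (-0.14400000, -0.00800000, 0.03600000)
F = m·Δv/dt = (-3.6000, -0.2000, 0.9000)
Δω = ω₁−ω₀ = (0.00157143, 0.01520000, 0.00338333)
gyro term ω₀×Iω₀ = (-0.0210, 0.0220, 0.0297)
applied torque τ = (-0.0100, 0.0600, 0.0500)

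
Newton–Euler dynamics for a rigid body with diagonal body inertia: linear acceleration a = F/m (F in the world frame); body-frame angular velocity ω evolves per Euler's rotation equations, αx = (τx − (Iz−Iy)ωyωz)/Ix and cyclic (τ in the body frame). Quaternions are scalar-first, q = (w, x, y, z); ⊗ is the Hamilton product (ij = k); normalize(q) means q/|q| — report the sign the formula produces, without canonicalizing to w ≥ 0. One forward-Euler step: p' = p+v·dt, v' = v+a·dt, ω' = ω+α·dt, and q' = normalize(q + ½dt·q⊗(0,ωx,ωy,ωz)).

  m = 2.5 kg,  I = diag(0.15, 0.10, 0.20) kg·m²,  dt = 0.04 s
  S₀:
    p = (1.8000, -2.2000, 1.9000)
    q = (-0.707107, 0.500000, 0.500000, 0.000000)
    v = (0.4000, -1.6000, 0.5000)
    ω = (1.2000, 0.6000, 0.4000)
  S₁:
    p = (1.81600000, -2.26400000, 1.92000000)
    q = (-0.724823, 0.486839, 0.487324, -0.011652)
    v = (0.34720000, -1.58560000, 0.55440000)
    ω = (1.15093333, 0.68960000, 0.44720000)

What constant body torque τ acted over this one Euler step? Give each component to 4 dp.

τ = (-0.1600, 0.2000, 0.2000)

rate change Δω = (-0.04906667, 0.08960000, 0.04720000)
precession coupling = (0.0240, -0.0240, -0.0360)
applied torque τ = (-0.1600, 0.2000, 0.2000)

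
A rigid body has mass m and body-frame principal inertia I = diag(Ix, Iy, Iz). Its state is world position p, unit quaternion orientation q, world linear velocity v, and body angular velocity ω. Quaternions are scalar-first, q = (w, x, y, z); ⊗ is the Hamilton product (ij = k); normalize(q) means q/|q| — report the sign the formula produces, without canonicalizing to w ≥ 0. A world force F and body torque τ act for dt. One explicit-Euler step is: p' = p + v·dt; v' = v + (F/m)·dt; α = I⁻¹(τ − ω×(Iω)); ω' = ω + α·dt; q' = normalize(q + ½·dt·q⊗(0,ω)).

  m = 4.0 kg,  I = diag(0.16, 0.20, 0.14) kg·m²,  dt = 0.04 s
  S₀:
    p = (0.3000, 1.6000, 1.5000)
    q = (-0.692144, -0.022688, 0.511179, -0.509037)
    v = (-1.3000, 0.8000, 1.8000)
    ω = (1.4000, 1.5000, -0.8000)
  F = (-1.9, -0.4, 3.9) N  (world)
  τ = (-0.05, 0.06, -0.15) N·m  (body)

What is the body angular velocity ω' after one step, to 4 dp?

ω' = (1.3695, 1.5165, -0.8669)

ω×(Iω) gyroscopic = (0.0720, -0.0224, 0.0840)
angular accel α = (-0.7625, 0.4120, -1.6714)
ω + α·dt = (1.3695, 1.5165, -0.8669)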